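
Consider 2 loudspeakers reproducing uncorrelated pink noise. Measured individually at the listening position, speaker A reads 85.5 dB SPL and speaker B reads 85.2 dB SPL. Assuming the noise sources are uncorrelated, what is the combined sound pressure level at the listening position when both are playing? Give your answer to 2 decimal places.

Uncorrelated sources add in intensity (power), not in dB.
L_total = 10·log₁₀(10^(85.5/10) + 10^(85.2/10)) = 10·log₁₀(685900000) = 88.36 dB SPL.

88.36 dB SPL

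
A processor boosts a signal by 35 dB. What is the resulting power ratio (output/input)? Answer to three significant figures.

Power ratio = 10^(dB/10).
10^(35/10) = 10^(3.500) = 3160.

3160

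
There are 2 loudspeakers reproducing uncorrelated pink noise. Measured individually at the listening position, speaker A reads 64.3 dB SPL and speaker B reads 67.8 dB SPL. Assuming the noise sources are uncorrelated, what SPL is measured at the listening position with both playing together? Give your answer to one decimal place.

69.4 dB SPL

Add the sources as powers (linear), then convert back to dB:
L_total = 10·log₁₀(10^(64.3/10) + 10^(67.8/10)) = 10·log₁₀(8717000) = 69.4 dB SPL.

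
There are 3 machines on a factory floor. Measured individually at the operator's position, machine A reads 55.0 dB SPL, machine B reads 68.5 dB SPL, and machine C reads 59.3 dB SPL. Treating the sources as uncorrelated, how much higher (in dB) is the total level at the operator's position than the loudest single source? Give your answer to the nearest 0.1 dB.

0.7 dB

Add the sources as powers (linear), then convert back to dB:
L_total = 10·log₁₀(10^(55.0/10) + 10^(68.5/10) + 10^(59.3/10)) = 69.16 dB SPL.
Excess over the loudest (68.5 dB): 69.16 − 68.5 = 0.7 dB.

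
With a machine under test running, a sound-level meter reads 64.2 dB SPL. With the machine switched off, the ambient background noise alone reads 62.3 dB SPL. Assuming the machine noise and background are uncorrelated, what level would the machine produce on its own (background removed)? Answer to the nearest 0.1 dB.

Subtract intensities: L_src = 10·log₁₀(10^(L_total/10) − 10^(L_bg/10)).
L_src = 10·log₁₀(10^(64.2/10) − 10^(62.3/10)) = 10·log₁₀(932000) = 59.7 dB SPL.

59.7 dB SPL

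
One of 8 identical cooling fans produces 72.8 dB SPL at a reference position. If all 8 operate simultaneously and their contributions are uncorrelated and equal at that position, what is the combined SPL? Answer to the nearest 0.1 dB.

8 equal incoherent sources raise the level by 10·log₁₀(8) = 9.03 dB.
L_total = 72.8 + 9.03 = 81.8 dB SPL.

81.8 dB SPL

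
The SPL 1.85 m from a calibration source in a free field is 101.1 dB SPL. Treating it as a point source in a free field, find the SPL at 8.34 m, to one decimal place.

Free-field point source: level drops by 20·log₁₀ of the distance ratio.
ΔL = −20·log₁₀(8.34/1.85) = -13.08 dB, so L₂ = 101.1 + (-13.08) = 88.0 dB SPL.

88.0 dB SPL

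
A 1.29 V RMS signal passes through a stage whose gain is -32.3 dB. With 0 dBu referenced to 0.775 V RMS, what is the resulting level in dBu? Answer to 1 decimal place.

Input level: 20·log₁₀(1.29/0.775) = 4.43 dBu.
Output: 4.43 − 32.3 = -27.9 dBu.

-27.9 dBu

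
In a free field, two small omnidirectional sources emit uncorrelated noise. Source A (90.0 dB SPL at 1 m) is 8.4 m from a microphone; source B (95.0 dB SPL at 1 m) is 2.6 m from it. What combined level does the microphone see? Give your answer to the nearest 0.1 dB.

At the listener: L_A = 90.0 − 20·log₁₀(8.4) = 71.51 dB; L_B = 95.0 − 20·log₁₀(2.6) = 86.70 dB.
Combined: 10·log₁₀(10^(71.51/10)+10^(86.70/10)) = 86.8 dB SPL.

86.8 dB SPL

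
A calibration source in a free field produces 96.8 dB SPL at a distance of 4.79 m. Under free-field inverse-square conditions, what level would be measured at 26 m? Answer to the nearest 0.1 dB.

For a point source in a free field, ΔL = −20·log₁₀(d₂/d₁).
ΔL = −20·log₁₀(26/4.79) = -14.69 dB, so L₂ = 96.8 + (-14.69) = 82.1 dB SPL.

82.1 dB SPL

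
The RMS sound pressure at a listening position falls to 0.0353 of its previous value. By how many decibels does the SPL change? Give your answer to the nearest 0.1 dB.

Sound pressure is an amplitude quantity: ΔL = 20·log₁₀(p₂/p₁).
20·log₁₀(0.0353) = -29.0 dB.

-29.0 dB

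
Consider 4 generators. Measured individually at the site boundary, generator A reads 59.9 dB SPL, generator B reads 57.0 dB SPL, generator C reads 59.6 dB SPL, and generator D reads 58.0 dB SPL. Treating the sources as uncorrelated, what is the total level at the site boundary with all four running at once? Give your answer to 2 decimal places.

64.80 dB SPL

Incoherent sources sum as intensities:
L_total = 10·log₁₀(10^(59.9/10) + 10^(57.0/10) + 10^(59.6/10) + 10^(58.0/10)) = 10·log₁₀(3021000) = 64.80 dB SPL.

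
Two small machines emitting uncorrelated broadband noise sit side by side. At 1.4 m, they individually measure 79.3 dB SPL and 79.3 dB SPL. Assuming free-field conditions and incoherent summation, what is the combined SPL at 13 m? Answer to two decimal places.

62.95 dB SPL

Combined at 1.4 m: 10·log₁₀(10^(79.3/10)+10^(79.3/10)) = 82.310 dB SPL.
Then apply −20·log₁₀(13/1.4) = -19.356 dB → 62.95 dB SPL.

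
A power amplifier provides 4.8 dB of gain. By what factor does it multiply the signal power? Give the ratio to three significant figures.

Power ratio = 10^(dB/10).
10^(4.8/10) = 10^(0.4800) = 3.02.

3.02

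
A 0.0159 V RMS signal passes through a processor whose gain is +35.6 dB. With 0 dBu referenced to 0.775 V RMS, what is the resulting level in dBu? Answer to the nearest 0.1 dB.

Input level: 20·log₁₀(0.0159/0.775) = -33.76 dBu.
Output: -33.76 + 35.6 = +1.8 dBu.

+1.8 dBu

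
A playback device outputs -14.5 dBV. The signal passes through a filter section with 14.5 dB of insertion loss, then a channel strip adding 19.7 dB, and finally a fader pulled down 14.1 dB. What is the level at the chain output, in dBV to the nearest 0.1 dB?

-23.4 dBV

In dB, series stages simply add:
-14.5 − 14.5 + 19.7 − 14.1 = -23.4 dBV.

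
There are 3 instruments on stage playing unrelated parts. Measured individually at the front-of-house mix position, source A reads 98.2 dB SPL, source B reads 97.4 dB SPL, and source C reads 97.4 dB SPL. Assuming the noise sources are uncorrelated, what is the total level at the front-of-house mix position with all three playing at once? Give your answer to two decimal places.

102.45 dB SPL

Uncorrelated sources add in intensity (power), not in dB.
L_total = 10·log₁₀(10^(98.2/10) + 10^(97.4/10) + 10^(97.4/10)) = 10·log₁₀(17598000000) = 102.45 dB SPL.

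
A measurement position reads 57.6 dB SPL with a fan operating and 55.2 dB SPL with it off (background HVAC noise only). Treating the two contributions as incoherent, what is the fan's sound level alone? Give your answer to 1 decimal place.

Remove the background by subtracting linear intensities:
L_src = 10·log₁₀(10^(57.6/10) − 10^(55.2/10)) = 10·log₁₀(244300) = 53.9 dB SPL.

53.9 dB SPL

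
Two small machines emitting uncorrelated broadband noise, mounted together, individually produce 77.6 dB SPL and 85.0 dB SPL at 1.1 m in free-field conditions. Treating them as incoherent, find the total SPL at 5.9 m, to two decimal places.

Combined at 1.1 m: 10·log₁₀(10^(77.6/10)+10^(85.0/10)) = 85.726 dB SPL.
Then apply −20·log₁₀(5.9/1.1) = -14.589 dB → 71.14 dB SPL.

71.14 dB SPL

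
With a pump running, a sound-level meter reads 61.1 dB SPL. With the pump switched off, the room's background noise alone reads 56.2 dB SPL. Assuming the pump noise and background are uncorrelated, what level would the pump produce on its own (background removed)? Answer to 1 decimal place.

59.4 dB SPL

Remove the background by subtracting linear intensities:
L_src = 10·log₁₀(10^(61.1/10) − 10^(56.2/10)) = 10·log₁₀(871400) = 59.4 dB SPL.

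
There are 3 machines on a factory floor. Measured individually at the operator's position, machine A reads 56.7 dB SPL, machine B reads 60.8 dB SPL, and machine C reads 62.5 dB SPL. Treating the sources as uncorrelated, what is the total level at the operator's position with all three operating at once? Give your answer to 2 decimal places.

Uncorrelated sources add in intensity (power), not in dB.
L_total = 10·log₁₀(10^(56.7/10) + 10^(60.8/10) + 10^(62.5/10)) = 10·log₁₀(3448000) = 65.38 dB SPL.

65.38 dB SPL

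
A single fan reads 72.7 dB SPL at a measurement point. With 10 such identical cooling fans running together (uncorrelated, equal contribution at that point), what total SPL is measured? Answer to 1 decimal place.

10 equal incoherent sources raise the level by 10·log₁₀(10) = 10.00 dB.
L_total = 72.7 + 10.00 = 82.7 dB SPL.

82.7 dB SPL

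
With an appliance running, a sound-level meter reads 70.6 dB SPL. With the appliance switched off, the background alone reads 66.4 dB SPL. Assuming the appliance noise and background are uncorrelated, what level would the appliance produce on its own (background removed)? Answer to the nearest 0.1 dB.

Subtract intensities: L_src = 10·log₁₀(10^(L_total/10) − 10^(L_bg/10)).
L_src = 10·log₁₀(10^(70.6/10) − 10^(66.4/10)) = 10·log₁₀(7116000) = 68.5 dB SPL.

68.5 dB SPL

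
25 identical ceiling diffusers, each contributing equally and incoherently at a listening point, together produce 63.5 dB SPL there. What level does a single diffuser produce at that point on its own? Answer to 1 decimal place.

25 equal incoherent sources add 10·log₁₀(25) = 13.98 dB over one source.
L_one = 63.5 − 13.98 = 49.5 dB SPL.

49.5 dB SPL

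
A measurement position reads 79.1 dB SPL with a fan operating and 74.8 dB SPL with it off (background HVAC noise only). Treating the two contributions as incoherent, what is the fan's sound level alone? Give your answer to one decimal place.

Background correction is a power subtraction:
L_src = 10·log₁₀(10^(79.1/10) − 10^(74.8/10)) = 10·log₁₀(51080000) = 77.1 dB SPL.

77.1 dB SPL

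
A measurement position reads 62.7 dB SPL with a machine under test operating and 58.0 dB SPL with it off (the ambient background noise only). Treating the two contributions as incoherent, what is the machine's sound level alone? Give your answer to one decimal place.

60.9 dB SPL

Subtract intensities: L_src = 10·log₁₀(10^(L_total/10) − 10^(L_bg/10)).
L_src = 10·log₁₀(10^(62.7/10) − 10^(58.0/10)) = 10·log₁₀(1231000) = 60.9 dB SPL.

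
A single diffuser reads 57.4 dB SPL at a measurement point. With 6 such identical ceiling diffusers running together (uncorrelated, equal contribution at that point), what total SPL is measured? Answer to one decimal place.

6 equal incoherent sources raise the level by 10·log₁₀(6) = 7.78 dB.
L_total = 57.4 + 7.78 = 65.2 dB SPL.

65.2 dB SPL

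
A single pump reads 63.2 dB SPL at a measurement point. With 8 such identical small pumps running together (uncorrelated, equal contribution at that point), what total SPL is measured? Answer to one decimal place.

72.2 dB SPL

8 equal incoherent sources raise the level by 10·log₁₀(8) = 9.03 dB.
L_total = 63.2 + 9.03 = 72.2 dB SPL.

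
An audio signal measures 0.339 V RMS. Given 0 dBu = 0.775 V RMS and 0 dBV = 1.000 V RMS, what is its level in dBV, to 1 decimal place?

dBV = 20·log₁₀(V / 1.000 V).
20·log₁₀(0.339/1.000) = -9.4 dBV.

-9.4 dBV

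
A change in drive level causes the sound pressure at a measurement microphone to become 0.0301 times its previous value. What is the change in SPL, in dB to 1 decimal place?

-30.4 dB

Sound pressure is an amplitude quantity: ΔL = 20·log₁₀(p₂/p₁).
20·log₁₀(0.0301) = -30.4 dB.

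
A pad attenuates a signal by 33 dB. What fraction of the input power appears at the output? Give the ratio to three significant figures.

0.000501

Power ratio = 10^(dB/10).
10^(-33/10) = 10^(-3.300) = 0.000501.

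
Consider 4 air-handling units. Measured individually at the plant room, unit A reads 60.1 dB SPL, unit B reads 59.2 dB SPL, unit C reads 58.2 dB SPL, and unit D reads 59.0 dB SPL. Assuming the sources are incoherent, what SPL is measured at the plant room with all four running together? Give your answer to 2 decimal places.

65.20 dB SPL

Incoherent sources sum as intensities:
L_total = 10·log₁₀(10^(60.1/10) + 10^(59.2/10) + 10^(58.2/10) + 10^(59.0/10)) = 10·log₁₀(3310000) = 65.20 dB SPL.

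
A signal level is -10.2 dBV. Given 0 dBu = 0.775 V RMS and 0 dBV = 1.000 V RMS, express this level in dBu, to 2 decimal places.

The offset between the scales is 20·log₁₀(0.775/1.000) = −2.214 dB.
So dBu = -10.2 + 2.214 = -7.99 dBu.

-7.99 dBu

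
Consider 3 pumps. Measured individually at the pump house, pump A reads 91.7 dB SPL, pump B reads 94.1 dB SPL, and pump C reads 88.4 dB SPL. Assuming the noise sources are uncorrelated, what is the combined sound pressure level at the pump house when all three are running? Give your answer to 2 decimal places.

96.76 dB SPL

Incoherent sources sum as intensities:
L_total = 10·log₁₀(10^(91.7/10) + 10^(94.1/10) + 10^(88.4/10)) = 10·log₁₀(4741000000) = 96.76 dB SPL.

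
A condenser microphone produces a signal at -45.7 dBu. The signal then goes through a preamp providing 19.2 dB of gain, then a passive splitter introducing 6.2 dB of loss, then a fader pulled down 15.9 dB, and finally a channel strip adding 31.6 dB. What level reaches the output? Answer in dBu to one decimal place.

Gain stages sum in dB:
-45.7 + 19.2 − 6.2 − 15.9 + 31.6 = -17.0 dBu.

-17.0 dBu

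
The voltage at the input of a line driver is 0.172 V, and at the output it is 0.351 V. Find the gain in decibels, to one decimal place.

Voltage ratio → dB uses the 20·log₁₀ form:
20·log₁₀(0.351/0.172) = 20·log₁₀(2.041) = 6.2 dB.

6.2 dB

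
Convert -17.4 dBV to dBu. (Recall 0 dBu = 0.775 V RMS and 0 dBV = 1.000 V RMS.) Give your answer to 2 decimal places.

-15.19 dBu

The offset between the scales is 20·log₁₀(0.775/1.000) = −2.214 dB.
So dBu = -17.4 + 2.214 = -15.19 dBu.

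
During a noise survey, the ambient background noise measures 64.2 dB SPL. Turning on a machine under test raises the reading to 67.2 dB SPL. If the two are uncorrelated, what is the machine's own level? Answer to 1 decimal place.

Remove the background by subtracting linear intensities:
L_src = 10·log₁₀(10^(67.2/10) − 10^(64.2/10)) = 10·log₁₀(2618000) = 64.2 dB SPL.

64.2 dB SPL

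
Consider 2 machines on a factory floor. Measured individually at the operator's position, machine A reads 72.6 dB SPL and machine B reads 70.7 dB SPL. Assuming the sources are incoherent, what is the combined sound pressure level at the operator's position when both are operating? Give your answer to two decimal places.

Uncorrelated sources add in intensity (power), not in dB.
L_total = 10·log₁₀(10^(72.6/10) + 10^(70.7/10)) = 10·log₁₀(29950000) = 74.76 dB SPL.

74.76 dB SPL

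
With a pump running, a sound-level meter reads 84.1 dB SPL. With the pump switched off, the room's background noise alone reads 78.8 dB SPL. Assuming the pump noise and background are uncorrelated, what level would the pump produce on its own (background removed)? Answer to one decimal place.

82.6 dB SPL

Background correction is a power subtraction:
L_src = 10·log₁₀(10^(84.1/10) − 10^(78.8/10)) = 10·log₁₀(181200000) = 82.6 dB SPL.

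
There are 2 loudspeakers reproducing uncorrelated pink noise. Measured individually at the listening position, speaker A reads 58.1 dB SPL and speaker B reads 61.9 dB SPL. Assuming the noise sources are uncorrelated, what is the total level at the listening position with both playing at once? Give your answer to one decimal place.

63.4 dB SPL

Uncorrelated sources add in intensity (power), not in dB.
L_total = 10·log₁₀(10^(58.1/10) + 10^(61.9/10)) = 10·log₁₀(2194000) = 63.4 dB SPL.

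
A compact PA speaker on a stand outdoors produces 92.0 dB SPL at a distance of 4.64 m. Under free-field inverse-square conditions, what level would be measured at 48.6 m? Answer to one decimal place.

Inverse-square spreading gives ΔL = −20·log₁₀(d₂/d₁).
ΔL = −20·log₁₀(48.6/4.64) = -20.40 dB, so L₂ = 92.0 + (-20.40) = 71.6 dB SPL.

71.6 dB SPL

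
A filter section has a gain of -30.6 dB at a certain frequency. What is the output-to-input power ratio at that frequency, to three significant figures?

Power ratio = 10^(dB/10).
10^(-30.6/10) = 10^(-3.060) = 0.000871.

0.000871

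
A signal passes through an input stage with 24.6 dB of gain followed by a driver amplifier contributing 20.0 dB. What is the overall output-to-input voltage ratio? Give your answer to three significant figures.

Net gain = 24.6 + 20.0 = 44.6 dB.
Voltage ratio = 10^(44.6/20) = 170.

170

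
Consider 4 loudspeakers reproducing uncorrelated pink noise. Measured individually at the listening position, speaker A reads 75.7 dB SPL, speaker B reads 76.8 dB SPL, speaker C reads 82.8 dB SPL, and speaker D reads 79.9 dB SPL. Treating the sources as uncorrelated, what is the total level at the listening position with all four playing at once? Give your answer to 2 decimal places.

Add the sources as powers (linear), then convert back to dB:
L_total = 10·log₁₀(10^(75.7/10) + 10^(76.8/10) + 10^(82.8/10) + 10^(79.9/10)) = 10·log₁₀(373300000) = 85.72 dB SPL.

85.72 dB SPL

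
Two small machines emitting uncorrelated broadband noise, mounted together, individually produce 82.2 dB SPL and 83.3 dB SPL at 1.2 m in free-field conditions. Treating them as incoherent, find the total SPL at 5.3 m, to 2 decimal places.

72.89 dB SPL

Combined at 1.2 m: 10·log₁₀(10^(82.2/10)+10^(83.3/10)) = 85.795 dB SPL.
Then apply −20·log₁₀(5.3/1.2) = -12.902 dB → 72.89 dB SPL.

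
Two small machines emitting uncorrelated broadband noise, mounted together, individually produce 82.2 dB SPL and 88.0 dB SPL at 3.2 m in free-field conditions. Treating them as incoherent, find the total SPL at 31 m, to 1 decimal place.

Combined at 3.2 m: 10·log₁₀(10^(82.2/10)+10^(88.0/10)) = 89.01 dB SPL.
Then apply −20·log₁₀(31/3.2) = -19.72 dB → 69.3 dB SPL.

69.3 dB SPL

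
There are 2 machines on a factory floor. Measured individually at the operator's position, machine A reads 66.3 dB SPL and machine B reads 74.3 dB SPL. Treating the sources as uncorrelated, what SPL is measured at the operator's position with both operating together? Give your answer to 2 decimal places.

74.94 dB SPL

Add the sources as powers (linear), then convert back to dB:
L_total = 10·log₁₀(10^(66.3/10) + 10^(74.3/10)) = 10·log₁₀(31180000) = 74.94 dB SPL.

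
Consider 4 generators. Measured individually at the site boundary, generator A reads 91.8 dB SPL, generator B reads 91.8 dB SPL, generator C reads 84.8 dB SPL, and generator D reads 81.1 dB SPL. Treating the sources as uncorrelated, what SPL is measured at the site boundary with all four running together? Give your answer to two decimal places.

Add the sources as powers (linear), then convert back to dB:
L_total = 10·log₁₀(10^(91.8/10) + 10^(91.8/10) + 10^(84.8/10) + 10^(81.1/10)) = 10·log₁₀(3458000000) = 95.39 dB SPL.

95.39 dB SPL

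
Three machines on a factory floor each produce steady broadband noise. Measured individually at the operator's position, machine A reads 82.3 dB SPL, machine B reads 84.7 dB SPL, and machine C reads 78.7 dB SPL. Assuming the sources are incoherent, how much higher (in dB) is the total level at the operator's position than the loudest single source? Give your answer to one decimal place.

2.6 dB

Incoherent sources sum as intensities:
L_total = 10·log₁₀(10^(82.3/10) + 10^(84.7/10) + 10^(78.7/10)) = 87.32 dB SPL.
Excess over the loudest (84.7 dB): 87.32 − 84.7 = 2.6 dB.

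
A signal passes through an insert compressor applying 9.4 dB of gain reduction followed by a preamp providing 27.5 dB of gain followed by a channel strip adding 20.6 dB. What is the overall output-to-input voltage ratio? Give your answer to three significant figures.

Net gain = (−9.4) + 27.5 + 20.6 = 38.7 dB.
Voltage ratio = 10^(38.7/20) = 86.1.

86.1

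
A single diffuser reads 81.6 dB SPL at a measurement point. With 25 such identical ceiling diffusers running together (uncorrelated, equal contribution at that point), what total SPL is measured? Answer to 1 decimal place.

95.6 dB SPL

25 equal incoherent sources raise the level by 10·log₁₀(25) = 13.98 dB.
L_total = 81.6 + 13.98 = 95.6 dB SPL.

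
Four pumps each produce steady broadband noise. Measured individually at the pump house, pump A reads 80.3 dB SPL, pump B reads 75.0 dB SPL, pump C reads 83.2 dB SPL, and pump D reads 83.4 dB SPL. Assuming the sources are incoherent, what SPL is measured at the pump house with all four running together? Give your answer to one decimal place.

Incoherent sources sum as intensities:
L_total = 10·log₁₀(10^(80.3/10) + 10^(75.0/10) + 10^(83.2/10) + 10^(83.4/10)) = 10·log₁₀(566500000) = 87.5 dB SPL.

87.5 dB SPL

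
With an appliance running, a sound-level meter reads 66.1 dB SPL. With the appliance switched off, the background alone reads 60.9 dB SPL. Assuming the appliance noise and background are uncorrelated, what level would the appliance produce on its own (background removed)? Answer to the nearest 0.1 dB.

64.5 dB SPL

Remove the background by subtracting linear intensities:
L_src = 10·log₁₀(10^(66.1/10) − 10^(60.9/10)) = 10·log₁₀(2844000) = 64.5 dB SPL.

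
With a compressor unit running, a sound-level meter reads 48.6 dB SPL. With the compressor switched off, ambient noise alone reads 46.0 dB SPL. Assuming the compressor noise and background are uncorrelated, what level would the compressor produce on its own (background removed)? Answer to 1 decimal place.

Remove the background by subtracting linear intensities:
L_src = 10·log₁₀(10^(48.6/10) − 10^(46.0/10)) = 10·log₁₀(32630) = 45.1 dB SPL.

45.1 dB SPL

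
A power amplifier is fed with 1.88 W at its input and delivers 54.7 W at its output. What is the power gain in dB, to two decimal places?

14.64 dB

For a power ratio, dB = 10·log₁₀(P₂/P₁).
10·log₁₀(54.7/1.88) = 10·log₁₀(29.10) = 14.64 dB.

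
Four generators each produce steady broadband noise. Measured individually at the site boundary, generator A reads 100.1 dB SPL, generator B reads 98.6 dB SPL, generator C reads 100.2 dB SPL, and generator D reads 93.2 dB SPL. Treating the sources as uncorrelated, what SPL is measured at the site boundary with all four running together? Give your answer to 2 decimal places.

Incoherent sources sum as intensities:
L_total = 10·log₁₀(10^(100.1/10) + 10^(98.6/10) + 10^(100.2/10) + 10^(93.2/10)) = 10·log₁₀(30038000000) = 104.78 dB SPL.

104.78 dB SPL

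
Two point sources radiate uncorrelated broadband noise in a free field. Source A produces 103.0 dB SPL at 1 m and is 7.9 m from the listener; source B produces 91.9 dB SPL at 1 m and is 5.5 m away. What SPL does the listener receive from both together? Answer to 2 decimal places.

At the listener: L_A = 103.0 − 20·log₁₀(7.9) = 85.047 dB; L_B = 91.9 − 20·log₁₀(5.5) = 77.093 dB.
Combined: 10·log₁₀(10^(85.047/10)+10^(77.093/10)) = 85.69 dB SPL.

85.69 dB SPL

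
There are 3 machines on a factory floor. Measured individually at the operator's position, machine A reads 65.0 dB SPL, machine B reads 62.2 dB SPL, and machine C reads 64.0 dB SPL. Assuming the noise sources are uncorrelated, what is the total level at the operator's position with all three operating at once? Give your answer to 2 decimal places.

Uncorrelated sources add in intensity (power), not in dB.
L_total = 10·log₁₀(10^(65.0/10) + 10^(62.2/10) + 10^(64.0/10)) = 10·log₁₀(7334000) = 68.65 dB SPL.

68.65 dB SPL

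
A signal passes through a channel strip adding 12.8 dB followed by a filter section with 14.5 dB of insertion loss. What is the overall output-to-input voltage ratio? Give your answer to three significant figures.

0.822

Net gain = 12.8 + (−14.5) = -1.7 dB.
Voltage ratio = 10^(-1.7/20) = 0.822.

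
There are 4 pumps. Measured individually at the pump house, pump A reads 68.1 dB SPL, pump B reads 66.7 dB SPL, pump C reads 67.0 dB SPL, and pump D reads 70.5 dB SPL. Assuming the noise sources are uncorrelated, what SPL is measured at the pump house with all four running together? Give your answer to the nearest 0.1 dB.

74.4 dB SPL

Uncorrelated sources add in intensity (power), not in dB.
L_total = 10·log₁₀(10^(68.1/10) + 10^(66.7/10) + 10^(67.0/10) + 10^(70.5/10)) = 10·log₁₀(27370000) = 74.4 dB SPL.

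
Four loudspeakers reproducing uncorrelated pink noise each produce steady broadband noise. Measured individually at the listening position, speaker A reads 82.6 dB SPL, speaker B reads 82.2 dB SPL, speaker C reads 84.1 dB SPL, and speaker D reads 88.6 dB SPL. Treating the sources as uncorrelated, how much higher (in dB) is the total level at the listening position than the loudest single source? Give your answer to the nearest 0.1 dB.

2.6 dB

Add the sources as powers (linear), then convert back to dB:
L_total = 10·log₁₀(10^(82.6/10) + 10^(82.2/10) + 10^(84.1/10) + 10^(88.6/10)) = 91.24 dB SPL.
Excess over the loudest (88.6 dB): 91.24 − 88.6 = 2.6 dB.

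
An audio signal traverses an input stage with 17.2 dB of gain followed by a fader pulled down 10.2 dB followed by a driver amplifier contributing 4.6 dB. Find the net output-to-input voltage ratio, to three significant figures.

Net gain = 17.2 + (−10.2) + 4.6 = 11.6 dB.
Voltage ratio = 10^(11.6/20) = 3.80.

3.80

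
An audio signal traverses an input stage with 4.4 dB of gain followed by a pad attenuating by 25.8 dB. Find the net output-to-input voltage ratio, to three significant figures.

Net gain = 4.4 + (−25.8) = -21.4 dB.
Voltage ratio = 10^(-21.4/20) = 0.0851.

0.0851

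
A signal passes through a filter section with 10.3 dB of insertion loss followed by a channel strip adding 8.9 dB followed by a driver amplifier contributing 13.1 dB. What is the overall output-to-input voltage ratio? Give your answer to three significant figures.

3.85

Net gain = (−10.3) + 8.9 + 13.1 = 11.7 dB.
Voltage ratio = 10^(11.7/20) = 3.85.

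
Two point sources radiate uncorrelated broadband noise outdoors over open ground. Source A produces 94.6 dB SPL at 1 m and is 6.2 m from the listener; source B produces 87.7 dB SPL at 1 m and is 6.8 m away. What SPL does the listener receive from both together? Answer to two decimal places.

79.43 dB SPL

At the listener: L_A = 94.6 − 20·log₁₀(6.2) = 78.752 dB; L_B = 87.7 − 20·log₁₀(6.8) = 71.050 dB.
Combined: 10·log₁₀(10^(78.752/10)+10^(71.050/10)) = 79.43 dB SPL.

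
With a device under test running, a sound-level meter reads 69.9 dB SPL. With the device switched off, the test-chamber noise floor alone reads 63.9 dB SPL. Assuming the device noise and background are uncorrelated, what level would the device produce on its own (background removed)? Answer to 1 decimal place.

Background correction is a power subtraction:
L_src = 10·log₁₀(10^(69.9/10) − 10^(63.9/10)) = 10·log₁₀(7318000) = 68.6 dB SPL.

68.6 dB SPL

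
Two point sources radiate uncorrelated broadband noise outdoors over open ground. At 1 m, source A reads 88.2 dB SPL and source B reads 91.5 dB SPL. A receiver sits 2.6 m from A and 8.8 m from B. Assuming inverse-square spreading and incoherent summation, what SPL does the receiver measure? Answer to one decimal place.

At the listener: L_A = 88.2 − 20·log₁₀(2.6) = 79.90 dB; L_B = 91.5 − 20·log₁₀(8.8) = 72.61 dB.
Combined: 10·log₁₀(10^(79.90/10)+10^(72.61/10)) = 80.6 dB SPL.

80.6 dB SPL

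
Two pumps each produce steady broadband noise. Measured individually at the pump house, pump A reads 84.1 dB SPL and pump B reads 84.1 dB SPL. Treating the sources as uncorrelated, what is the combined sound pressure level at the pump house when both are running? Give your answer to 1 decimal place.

Incoherent sources sum as intensities:
L_total = 10·log₁₀(10^(84.1/10) + 10^(84.1/10)) = 10·log₁₀(514100000) = 87.1 dB SPL.

87.1 dB SPL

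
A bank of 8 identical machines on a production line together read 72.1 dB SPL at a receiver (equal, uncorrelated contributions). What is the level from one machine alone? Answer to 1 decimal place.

63.1 dB SPL

8 equal incoherent sources add 10·log₁₀(8) = 9.03 dB over one source.
L_one = 72.1 − 9.03 = 63.1 dB SPL.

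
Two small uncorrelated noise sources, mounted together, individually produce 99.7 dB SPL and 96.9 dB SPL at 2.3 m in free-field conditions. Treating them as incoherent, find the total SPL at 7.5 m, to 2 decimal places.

91.27 dB SPL

Combined at 2.3 m: 10·log₁₀(10^(99.7/10)+10^(96.9/10)) = 101.532 dB SPL.
Then apply −20·log₁₀(7.5/2.3) = -10.267 dB → 91.27 dB SPL.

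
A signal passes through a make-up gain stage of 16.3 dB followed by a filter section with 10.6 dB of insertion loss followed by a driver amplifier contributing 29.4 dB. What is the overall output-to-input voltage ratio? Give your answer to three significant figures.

Net gain = 16.3 + (−10.6) + 29.4 = 35.1 dB.
Voltage ratio = 10^(35.1/20) = 56.9.

56.9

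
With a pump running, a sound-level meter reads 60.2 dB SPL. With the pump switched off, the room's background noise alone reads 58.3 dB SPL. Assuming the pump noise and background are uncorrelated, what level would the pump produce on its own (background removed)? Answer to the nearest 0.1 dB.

55.7 dB SPL

Remove the background by subtracting linear intensities:
L_src = 10·log₁₀(10^(60.2/10) − 10^(58.3/10)) = 10·log₁₀(371000) = 55.7 dB SPL.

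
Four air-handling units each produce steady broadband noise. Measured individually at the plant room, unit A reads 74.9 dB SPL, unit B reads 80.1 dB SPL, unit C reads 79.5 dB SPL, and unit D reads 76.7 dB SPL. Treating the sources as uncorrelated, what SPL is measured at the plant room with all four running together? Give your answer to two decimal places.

84.30 dB SPL

Add the sources as powers (linear), then convert back to dB:
L_total = 10·log₁₀(10^(74.9/10) + 10^(80.1/10) + 10^(79.5/10) + 10^(76.7/10)) = 10·log₁₀(269100000) = 84.30 dB SPL.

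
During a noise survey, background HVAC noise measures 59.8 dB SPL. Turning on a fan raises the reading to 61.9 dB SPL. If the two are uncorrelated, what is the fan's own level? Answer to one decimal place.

Remove the background by subtracting linear intensities:
L_src = 10·log₁₀(10^(61.9/10) − 10^(59.8/10)) = 10·log₁₀(593800) = 57.7 dB SPL.

57.7 dB SPL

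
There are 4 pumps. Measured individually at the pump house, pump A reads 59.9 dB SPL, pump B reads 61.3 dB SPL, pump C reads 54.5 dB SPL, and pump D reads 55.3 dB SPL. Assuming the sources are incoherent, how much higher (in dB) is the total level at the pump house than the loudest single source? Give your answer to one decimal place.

Add the sources as powers (linear), then convert back to dB:
L_total = 10·log₁₀(10^(59.9/10) + 10^(61.3/10) + 10^(54.5/10) + 10^(55.3/10)) = 64.69 dB SPL.
Excess over the loudest (61.3 dB): 64.69 − 61.3 = 3.4 dB.

3.4 dB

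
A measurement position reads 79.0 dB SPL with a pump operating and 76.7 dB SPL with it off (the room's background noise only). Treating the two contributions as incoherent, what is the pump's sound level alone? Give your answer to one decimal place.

75.1 dB SPL

Background correction is a power subtraction:
L_src = 10·log₁₀(10^(79.0/10) − 10^(76.7/10)) = 10·log₁₀(32660000) = 75.1 dB SPL.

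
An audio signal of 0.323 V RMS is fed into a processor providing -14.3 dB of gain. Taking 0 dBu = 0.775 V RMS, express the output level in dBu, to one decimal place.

Input level: 20·log₁₀(0.323/0.775) = -7.60 dBu.
Output: -7.60 − 14.3 = -21.9 dBu.

-21.9 dBu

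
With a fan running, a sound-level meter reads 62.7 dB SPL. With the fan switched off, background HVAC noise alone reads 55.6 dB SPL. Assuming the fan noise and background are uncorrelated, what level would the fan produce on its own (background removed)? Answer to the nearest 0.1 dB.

61.8 dB SPL

Subtract intensities: L_src = 10·log₁₀(10^(L_total/10) − 10^(L_bg/10)).
L_src = 10·log₁₀(10^(62.7/10) − 10^(55.6/10)) = 10·log₁₀(1499000) = 61.8 dB SPL.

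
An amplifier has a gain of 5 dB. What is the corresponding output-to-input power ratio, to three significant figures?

3.16

Power ratio = 10^(dB/10).
10^(5/10) = 10^(0.5000) = 3.16.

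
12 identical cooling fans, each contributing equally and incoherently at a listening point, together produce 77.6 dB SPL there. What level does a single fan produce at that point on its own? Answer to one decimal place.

12 equal incoherent sources add 10·log₁₀(12) = 10.79 dB over one source.
L_one = 77.6 − 10.79 = 66.8 dB SPL.

66.8 dB SPL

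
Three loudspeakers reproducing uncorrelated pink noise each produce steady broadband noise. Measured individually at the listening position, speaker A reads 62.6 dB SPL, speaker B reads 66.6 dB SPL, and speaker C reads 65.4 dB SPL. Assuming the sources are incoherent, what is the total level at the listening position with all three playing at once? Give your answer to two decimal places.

Incoherent sources sum as intensities:
L_total = 10·log₁₀(10^(62.6/10) + 10^(66.6/10) + 10^(65.4/10)) = 10·log₁₀(9858000) = 69.94 dB SPL.

69.94 dB SPL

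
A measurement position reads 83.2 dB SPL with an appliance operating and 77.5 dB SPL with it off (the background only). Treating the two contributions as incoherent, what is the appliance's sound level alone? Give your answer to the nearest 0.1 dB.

81.8 dB SPL

Subtract intensities: L_src = 10·log₁₀(10^(L_total/10) − 10^(L_bg/10)).
L_src = 10·log₁₀(10^(83.2/10) − 10^(77.5/10)) = 10·log₁₀(152700000) = 81.8 dB SPL.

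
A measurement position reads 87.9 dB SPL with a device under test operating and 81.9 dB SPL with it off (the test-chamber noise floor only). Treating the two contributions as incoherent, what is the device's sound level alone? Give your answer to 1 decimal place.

86.6 dB SPL

Background correction is a power subtraction:
L_src = 10·log₁₀(10^(87.9/10) − 10^(81.9/10)) = 10·log₁₀(461700000) = 86.6 dB SPL.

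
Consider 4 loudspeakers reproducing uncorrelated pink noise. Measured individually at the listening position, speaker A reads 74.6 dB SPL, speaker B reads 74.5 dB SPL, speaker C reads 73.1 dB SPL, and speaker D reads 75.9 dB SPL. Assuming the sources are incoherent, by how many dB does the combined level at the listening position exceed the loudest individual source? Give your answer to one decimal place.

4.8 dB

Add the sources as powers (linear), then convert back to dB:
L_total = 10·log₁₀(10^(74.6/10) + 10^(74.5/10) + 10^(73.1/10) + 10^(75.9/10)) = 80.66 dB SPL.
Excess over the loudest (75.9 dB): 80.66 − 75.9 = 4.8 dB.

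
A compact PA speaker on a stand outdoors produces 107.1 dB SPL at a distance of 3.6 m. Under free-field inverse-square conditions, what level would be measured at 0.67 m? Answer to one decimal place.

121.7 dB SPL

Inverse-square spreading gives ΔL = −20·log₁₀(d₂/d₁).
ΔL = −20·log₁₀(0.67/3.6) = 14.60 dB, so L₂ = 107.1 + (14.60) = 121.7 dB SPL.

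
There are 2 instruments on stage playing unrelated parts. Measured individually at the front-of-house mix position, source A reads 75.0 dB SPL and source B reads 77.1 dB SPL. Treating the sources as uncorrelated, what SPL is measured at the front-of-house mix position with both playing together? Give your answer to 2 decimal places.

Add the sources as powers (linear), then convert back to dB:
L_total = 10·log₁₀(10^(75.0/10) + 10^(77.1/10)) = 10·log₁₀(82910000) = 79.19 dB SPL.

79.19 dB SPL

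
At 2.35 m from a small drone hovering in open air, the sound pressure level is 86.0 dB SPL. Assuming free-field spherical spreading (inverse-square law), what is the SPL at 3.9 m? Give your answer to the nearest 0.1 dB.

81.6 dB SPL

Free-field point source: level drops by 20·log₁₀ of the distance ratio.
ΔL = −20·log₁₀(3.9/2.35) = -4.40 dB, so L₂ = 86.0 + (-4.40) = 81.6 dB SPL.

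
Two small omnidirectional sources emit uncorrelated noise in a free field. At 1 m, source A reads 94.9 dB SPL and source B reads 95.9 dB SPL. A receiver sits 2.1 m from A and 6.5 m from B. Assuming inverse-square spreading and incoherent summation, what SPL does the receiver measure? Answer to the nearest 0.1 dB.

At the listener: L_A = 94.9 − 20·log₁₀(2.1) = 88.46 dB; L_B = 95.9 − 20·log₁₀(6.5) = 79.64 dB.
Combined: 10·log₁₀(10^(88.46/10)+10^(79.64/10)) = 89.0 dB SPL.

89.0 dB SPL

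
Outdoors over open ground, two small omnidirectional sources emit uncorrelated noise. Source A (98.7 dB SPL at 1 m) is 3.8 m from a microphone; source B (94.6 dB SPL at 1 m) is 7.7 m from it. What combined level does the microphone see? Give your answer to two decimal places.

87.50 dB SPL

At the listener: L_A = 98.7 − 20·log₁₀(3.8) = 87.104 dB; L_B = 94.6 − 20·log₁₀(7.7) = 76.870 dB.
Combined: 10·log₁₀(10^(87.104/10)+10^(76.870/10)) = 87.50 dB SPL.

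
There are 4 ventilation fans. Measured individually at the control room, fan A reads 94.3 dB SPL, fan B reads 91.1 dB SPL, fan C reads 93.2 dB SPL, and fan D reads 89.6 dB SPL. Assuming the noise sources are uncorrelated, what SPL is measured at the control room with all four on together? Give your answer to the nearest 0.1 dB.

Add the sources as powers (linear), then convert back to dB:
L_total = 10·log₁₀(10^(94.3/10) + 10^(91.1/10) + 10^(93.2/10) + 10^(89.6/10)) = 10·log₁₀(6981000000) = 98.4 dB SPL.

98.4 dB SPL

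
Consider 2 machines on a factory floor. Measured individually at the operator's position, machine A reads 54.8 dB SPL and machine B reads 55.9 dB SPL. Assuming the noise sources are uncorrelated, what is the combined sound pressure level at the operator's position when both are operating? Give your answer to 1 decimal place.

58.4 dB SPL

Add the sources as powers (linear), then convert back to dB:
L_total = 10·log₁₀(10^(54.8/10) + 10^(55.9/10)) = 10·log₁₀(691000) = 58.4 dB SPL.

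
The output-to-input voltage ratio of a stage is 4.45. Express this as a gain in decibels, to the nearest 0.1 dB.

13.0 dB

For a voltage ratio, dB = 20·log₁₀(V₂/V₁).
20·log₁₀(4.45) = 13.0 dB.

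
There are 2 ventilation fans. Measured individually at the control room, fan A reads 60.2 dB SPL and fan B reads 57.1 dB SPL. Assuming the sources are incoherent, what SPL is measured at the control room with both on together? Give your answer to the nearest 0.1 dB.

61.9 dB SPL

Add the sources as powers (linear), then convert back to dB:
L_total = 10·log₁₀(10^(60.2/10) + 10^(57.1/10)) = 10·log₁₀(1560000) = 61.9 dB SPL.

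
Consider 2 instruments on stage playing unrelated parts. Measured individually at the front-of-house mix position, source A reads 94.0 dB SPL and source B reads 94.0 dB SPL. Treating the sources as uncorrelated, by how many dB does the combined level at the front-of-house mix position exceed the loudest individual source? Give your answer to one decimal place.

3.0 dB

Add the sources as powers (linear), then convert back to dB:
L_total = 10·log₁₀(10^(94.0/10) + 10^(94.0/10)) = 97.01 dB SPL.
Excess over the loudest (94.0 dB): 97.01 − 94.0 = 3.0 dB.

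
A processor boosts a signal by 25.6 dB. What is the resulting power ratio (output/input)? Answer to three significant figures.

Power ratio = 10^(dB/10).
10^(25.6/10) = 10^(2.560) = 363.

363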